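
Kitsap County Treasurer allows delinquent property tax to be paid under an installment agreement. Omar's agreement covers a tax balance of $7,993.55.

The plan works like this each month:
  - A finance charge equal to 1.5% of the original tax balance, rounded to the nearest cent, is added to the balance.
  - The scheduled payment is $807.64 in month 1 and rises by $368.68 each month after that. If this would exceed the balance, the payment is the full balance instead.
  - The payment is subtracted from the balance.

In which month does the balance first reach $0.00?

6

# | Opening | Interest | Payment | End bal
1 | $7,993.55 | $119.90 | $807.64 | $7,305.81
2 | $7,305.81 | $119.90 | $1,176.32 | $6,249.39
3 | $6,249.39 | $119.90 | $1,545.00 | $4,824.29
4 | $4,824.29 | $119.90 | $1,913.68 | $3,030.51
5 | $3,030.51 | $119.90 | $2,282.36 | $868.05
6 | $868.05 | $119.90 | $987.95 | $0.00
Balance reaches $0.00 in month 6.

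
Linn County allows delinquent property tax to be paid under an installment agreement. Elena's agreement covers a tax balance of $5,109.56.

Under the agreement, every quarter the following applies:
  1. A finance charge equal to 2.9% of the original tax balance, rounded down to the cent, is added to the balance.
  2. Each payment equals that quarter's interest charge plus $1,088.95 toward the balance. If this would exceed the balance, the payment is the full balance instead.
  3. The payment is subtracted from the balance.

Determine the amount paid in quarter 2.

Quarter 1: $5,109.56 +$148.17 interest = $5,257.73; pay $1,237.12 → $4,020.61
Quarter 2: $4,020.61 +$148.17 interest = $4,168.78; pay $1,237.12 → $2,931.66

$1,237.12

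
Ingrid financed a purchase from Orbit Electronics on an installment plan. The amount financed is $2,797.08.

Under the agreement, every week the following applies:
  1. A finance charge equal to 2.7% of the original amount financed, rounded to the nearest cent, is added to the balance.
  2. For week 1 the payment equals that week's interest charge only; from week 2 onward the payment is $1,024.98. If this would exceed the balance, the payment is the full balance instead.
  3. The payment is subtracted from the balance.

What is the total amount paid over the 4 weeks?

# | Opening | Interest | Payment | End bal
1 | $2,797.08 | $75.52 | $75.52 | $2,797.08
2 | $2,797.08 | $75.52 | $1,024.98 | $1,847.62
3 | $1,847.62 | $75.52 | $1,024.98 | $898.16
4 | $898.16 | $75.52 | $973.68 | $0.00
Total paid: $3,099.16

$3,099.16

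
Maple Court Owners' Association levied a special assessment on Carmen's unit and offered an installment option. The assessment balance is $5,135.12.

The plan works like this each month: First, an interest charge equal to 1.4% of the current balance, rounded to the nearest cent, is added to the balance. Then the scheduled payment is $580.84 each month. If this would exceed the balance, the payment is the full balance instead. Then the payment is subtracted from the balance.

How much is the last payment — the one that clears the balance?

# | Opening | Interest | Payment | End bal
1 | $5,135.12 | $71.89 | $580.84 | $4,626.17
2 | $4,626.17 | $64.77 | $580.84 | $4,110.10
3 | $4,110.10 | $57.54 | $580.84 | $3,586.80
4 | $3,586.80 | $50.22 | $580.84 | $3,056.18
5 | $3,056.18 | $42.79 | $580.84 | $2,518.13
6 | $2,518.13 | $35.25 | $580.84 | $1,972.54
7 | $1,972.54 | $27.62 | $580.84 | $1,419.32
8 | $1,419.32 | $19.87 | $580.84 | $858.35
9 | $858.35 | $12.02 | $580.84 | $289.53
10 | $289.53 | $4.05 | $293.58 | $0.00

$293.58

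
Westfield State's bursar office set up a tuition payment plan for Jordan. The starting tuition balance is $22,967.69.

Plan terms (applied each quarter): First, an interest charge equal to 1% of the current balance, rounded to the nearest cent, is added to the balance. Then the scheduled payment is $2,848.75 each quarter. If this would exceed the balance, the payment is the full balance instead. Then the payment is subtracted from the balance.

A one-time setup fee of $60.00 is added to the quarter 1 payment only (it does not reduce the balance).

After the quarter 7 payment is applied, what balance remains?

$4,074.92

Quarter 1: $22,967.69 +$229.68 interest = $23,197.37; pay $2,848.75 (+ $60.00 fee) → $20,348.62
Quarter 2: $20,348.62 +$203.49 interest = $20,552.11; pay $2,848.75 → $17,703.36
Quarter 3: $17,703.36 +$177.03 interest = $17,880.39; pay $2,848.75 → $15,031.64
Quarter 4: $15,031.64 +$150.32 interest = $15,181.96; pay $2,848.75 → $12,333.21
Quarter 5: $12,333.21 +$123.33 interest = $12,456.54; pay $2,848.75 → $9,607.79
Quarter 6: $9,607.79 +$96.08 interest = $9,703.87; pay $2,848.75 → $6,855.12
Quarter 7: $6,855.12 +$68.55 interest = $6,923.67; pay $2,848.75 → $4,074.92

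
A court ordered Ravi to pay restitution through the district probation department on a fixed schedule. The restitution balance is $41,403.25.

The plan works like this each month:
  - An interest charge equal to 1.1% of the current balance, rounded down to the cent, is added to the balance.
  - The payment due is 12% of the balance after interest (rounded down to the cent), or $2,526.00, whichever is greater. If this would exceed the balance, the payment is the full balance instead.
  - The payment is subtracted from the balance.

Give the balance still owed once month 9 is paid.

Month 1: opening $41,403.25; interest $455.43 → $41,858.68; payment $5,023.04; balance $36,835.64
Month 2: opening $36,835.64; interest $405.19 → $37,240.83; payment $4,468.89; balance $32,771.94
Month 3: opening $32,771.94; interest $360.49 → $33,132.43; payment $3,975.89; balance $29,156.54
Month 4: opening $29,156.54; interest $320.72 → $29,477.26; payment $3,537.27; balance $25,939.99
Month 5: opening $25,939.99; interest $285.33 → $26,225.32; payment $3,147.03; balance $23,078.29
Month 6: opening $23,078.29; interest $253.86 → $23,332.15; payment $2,799.85; balance $20,532.30
Month 7: opening $20,532.30; interest $225.85 → $20,758.15; payment $2,526.00; balance $18,232.15
Month 8: opening $18,232.15; interest $200.55 → $18,432.70; payment $2,526.00; balance $15,906.70
Month 9: opening $15,906.70; interest $174.97 → $16,081.67; payment $2,526.00; balance $13,555.67

$13,555.67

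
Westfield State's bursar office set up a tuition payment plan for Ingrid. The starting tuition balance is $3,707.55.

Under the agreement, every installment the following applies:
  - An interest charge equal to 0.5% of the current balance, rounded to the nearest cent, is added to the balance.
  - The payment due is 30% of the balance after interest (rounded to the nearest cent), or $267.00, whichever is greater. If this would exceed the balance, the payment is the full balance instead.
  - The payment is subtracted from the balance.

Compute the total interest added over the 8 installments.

$57.36

Installment 1: $3,707.55 +$18.54 interest = $3,726.09; pay $1,117.83 → $2,608.26
Installment 2: $2,608.26 +$13.04 interest = $2,621.30; pay $786.39 → $1,834.91
Installment 3: $1,834.91 +$9.17 interest = $1,844.08; pay $553.22 → $1,290.86
Installment 4: $1,290.86 +$6.45 interest = $1,297.31; pay $389.19 → $908.12
Installment 5: $908.12 +$4.54 interest = $912.66; pay $273.80 → $638.86
Installment 6: $638.86 +$3.19 interest = $642.05; pay $267.00 → $375.05
Installment 7: $375.05 +$1.88 interest = $376.93; pay $267.00 → $109.93
Installment 8: $109.93 +$0.55 interest = $110.48; pay $110.48 → $0.00
Total interest: $18.54 + $13.04 + $9.17 + $6.45 + $4.54 + $3.19 + $1.88 + $0.55 = $57.36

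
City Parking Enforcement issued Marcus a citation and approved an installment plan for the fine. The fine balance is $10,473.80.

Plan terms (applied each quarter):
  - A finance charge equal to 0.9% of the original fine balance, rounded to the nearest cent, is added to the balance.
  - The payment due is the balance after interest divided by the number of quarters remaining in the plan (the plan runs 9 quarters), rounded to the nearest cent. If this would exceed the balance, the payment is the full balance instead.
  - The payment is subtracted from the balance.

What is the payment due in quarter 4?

$1,215.19

# | Opening | Interest | Payment | End bal
1 | $10,473.80 | $94.26 | $1,174.23 | $9,393.83
2 | $9,393.83 | $94.26 | $1,186.01 | $8,302.08
3 | $8,302.08 | $94.26 | $1,199.48 | $7,196.86
4 | $7,196.86 | $94.26 | $1,215.19 | $6,075.93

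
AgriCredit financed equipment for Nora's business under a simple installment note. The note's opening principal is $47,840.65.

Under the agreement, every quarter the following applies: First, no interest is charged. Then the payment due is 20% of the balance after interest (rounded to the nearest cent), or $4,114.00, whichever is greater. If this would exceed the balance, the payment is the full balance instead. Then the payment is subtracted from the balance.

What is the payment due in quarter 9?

$3,139.54

Quarter 1: opening $47,840.65; payment $9,568.13; balance $38,272.52
Quarter 2: opening $38,272.52; payment $7,654.50; balance $30,618.02
Quarter 3: opening $30,618.02; payment $6,123.60; balance $24,494.42
Quarter 4: opening $24,494.42; payment $4,898.88; balance $19,595.54
Quarter 5: opening $19,595.54; payment $4,114.00; balance $15,481.54
Quarter 6: opening $15,481.54; payment $4,114.00; balance $11,367.54
Quarter 7: opening $11,367.54; payment $4,114.00; balance $7,253.54
Quarter 8: opening $7,253.54; payment $4,114.00; balance $3,139.54
Quarter 9: opening $3,139.54; payment $3,139.54; balance $0.00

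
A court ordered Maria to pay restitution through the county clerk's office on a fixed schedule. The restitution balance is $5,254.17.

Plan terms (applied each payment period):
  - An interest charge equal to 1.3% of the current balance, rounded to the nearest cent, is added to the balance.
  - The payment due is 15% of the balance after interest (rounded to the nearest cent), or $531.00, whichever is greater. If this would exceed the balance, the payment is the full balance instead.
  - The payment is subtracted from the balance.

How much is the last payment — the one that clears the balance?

$337.44

Payment period 1: opening $5,254.17; interest $68.30 → $5,322.47; payment $798.37; balance $4,524.10
Payment period 2: opening $4,524.10; interest $58.81 → $4,582.91; payment $687.44; balance $3,895.47
Payment period 3: opening $3,895.47; interest $50.64 → $3,946.11; payment $591.92; balance $3,354.19
Payment period 4: opening $3,354.19; interest $43.60 → $3,397.79; payment $531.00; balance $2,866.79
Payment period 5: opening $2,866.79; interest $37.27 → $2,904.06; payment $531.00; balance $2,373.06
Payment period 6: opening $2,373.06; interest $30.85 → $2,403.91; payment $531.00; balance $1,872.91
Payment period 7: opening $1,872.91; interest $24.35 → $1,897.26; payment $531.00; balance $1,366.26
Payment period 8: opening $1,366.26; interest $17.76 → $1,384.02; payment $531.00; balance $853.02
Payment period 9: opening $853.02; interest $11.09 → $864.11; payment $531.00; balance $333.11
Payment period 10: opening $333.11; interest $4.33 → $337.44; payment $337.44; balance $0.00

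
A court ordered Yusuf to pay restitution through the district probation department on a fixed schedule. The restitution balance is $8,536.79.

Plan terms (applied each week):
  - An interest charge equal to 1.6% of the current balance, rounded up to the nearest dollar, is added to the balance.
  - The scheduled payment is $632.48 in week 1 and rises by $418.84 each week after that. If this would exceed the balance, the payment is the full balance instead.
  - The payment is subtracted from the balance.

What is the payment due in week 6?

# | Opening | Interest | Payment | End bal
1 | $8,536.79 | $137.00 | $632.48 | $8,041.31
2 | $8,041.31 | $129.00 | $1,051.32 | $7,118.99
3 | $7,118.99 | $114.00 | $1,470.16 | $5,762.83
4 | $5,762.83 | $93.00 | $1,889.00 | $3,966.83
5 | $3,966.83 | $64.00 | $2,307.84 | $1,722.99
6 | $1,722.99 | $28.00 | $1,750.99 | $0.00

$1,750.99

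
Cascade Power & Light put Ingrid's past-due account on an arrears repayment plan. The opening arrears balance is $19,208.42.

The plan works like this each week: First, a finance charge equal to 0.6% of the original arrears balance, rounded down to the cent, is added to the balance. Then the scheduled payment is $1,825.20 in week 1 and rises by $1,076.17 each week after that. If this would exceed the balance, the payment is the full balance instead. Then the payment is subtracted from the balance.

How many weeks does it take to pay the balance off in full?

5

# | Opening | Interest | Payment | End bal
1 | $19,208.42 | $115.25 | $1,825.20 | $17,498.47
2 | $17,498.47 | $115.25 | $2,901.37 | $14,712.35
3 | $14,712.35 | $115.25 | $3,977.54 | $10,850.06
4 | $10,850.06 | $115.25 | $5,053.71 | $5,911.60
5 | $5,911.60 | $115.25 | $6,026.85 | $0.00
Balance reaches $0.00 in week 5.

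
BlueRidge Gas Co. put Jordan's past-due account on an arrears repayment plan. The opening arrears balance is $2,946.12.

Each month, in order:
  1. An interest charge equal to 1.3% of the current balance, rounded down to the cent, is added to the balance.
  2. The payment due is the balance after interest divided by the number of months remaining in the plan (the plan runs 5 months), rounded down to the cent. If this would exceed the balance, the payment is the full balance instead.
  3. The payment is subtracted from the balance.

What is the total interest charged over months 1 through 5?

# | Opening | Interest | Payment | End bal
1 | $2,946.12 | $38.29 | $596.88 | $2,387.53
2 | $2,387.53 | $31.03 | $604.64 | $1,813.92
3 | $1,813.92 | $23.58 | $612.50 | $1,225.00
4 | $1,225.00 | $15.92 | $620.46 | $620.46
5 | $620.46 | $8.06 | $628.52 | $0.00
Total interest: $38.29 + $31.03 + $23.58 + $15.92 + $8.06 = $116.88

$116.88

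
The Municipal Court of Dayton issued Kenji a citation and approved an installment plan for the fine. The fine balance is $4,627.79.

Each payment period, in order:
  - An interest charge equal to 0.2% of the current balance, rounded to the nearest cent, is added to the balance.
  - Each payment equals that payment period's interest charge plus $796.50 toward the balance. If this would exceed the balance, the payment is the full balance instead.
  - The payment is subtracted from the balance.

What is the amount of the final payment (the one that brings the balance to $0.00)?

$646.58

# | Opening | Interest | Payment | End bal
1 | $4,627.79 | $9.26 | $805.76 | $3,831.29
2 | $3,831.29 | $7.66 | $804.16 | $3,034.79
3 | $3,034.79 | $6.07 | $802.57 | $2,238.29
4 | $2,238.29 | $4.48 | $800.98 | $1,441.79
5 | $1,441.79 | $2.88 | $799.38 | $645.29
6 | $645.29 | $1.29 | $646.58 | $0.00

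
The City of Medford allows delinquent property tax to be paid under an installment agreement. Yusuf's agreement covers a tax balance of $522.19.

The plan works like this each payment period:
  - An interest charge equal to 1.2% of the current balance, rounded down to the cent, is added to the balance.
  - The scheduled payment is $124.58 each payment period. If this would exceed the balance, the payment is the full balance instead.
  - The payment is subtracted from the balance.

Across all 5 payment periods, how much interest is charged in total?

Payment period 1: opening $522.19; interest $6.26 → $528.45; payment $124.58; balance $403.87
Payment period 2: opening $403.87; interest $4.84 → $408.71; payment $124.58; balance $284.13
Payment period 3: opening $284.13; interest $3.40 → $287.53; payment $124.58; balance $162.95
Payment period 4: opening $162.95; interest $1.95 → $164.90; payment $124.58; balance $40.32
Payment period 5: opening $40.32; interest $0.48 → $40.80; payment $40.80; balance $0.00
Total interest: $6.26 + $4.84 + $3.40 + $1.95 + $0.48 = $16.93

$16.93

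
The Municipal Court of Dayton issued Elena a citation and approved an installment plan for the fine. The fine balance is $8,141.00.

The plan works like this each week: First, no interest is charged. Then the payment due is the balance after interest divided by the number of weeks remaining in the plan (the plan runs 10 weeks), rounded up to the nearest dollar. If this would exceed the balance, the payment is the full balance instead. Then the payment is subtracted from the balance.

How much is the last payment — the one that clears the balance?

Week 1: $8,141.00 − $815.00 → $7,326.00
Week 2: $7,326.00 − $814.00 → $6,512.00
Week 3: $6,512.00 − $814.00 → $5,698.00
Week 4: $5,698.00 − $814.00 → $4,884.00
Week 5: $4,884.00 − $814.00 → $4,070.00
Week 6: $4,070.00 − $814.00 → $3,256.00
Week 7: $3,256.00 − $814.00 → $2,442.00
Week 8: $2,442.00 − $814.00 → $1,628.00
Week 9: $1,628.00 − $814.00 → $814.00
Week 10: $814.00 − $814.00 → $0.00

$814.00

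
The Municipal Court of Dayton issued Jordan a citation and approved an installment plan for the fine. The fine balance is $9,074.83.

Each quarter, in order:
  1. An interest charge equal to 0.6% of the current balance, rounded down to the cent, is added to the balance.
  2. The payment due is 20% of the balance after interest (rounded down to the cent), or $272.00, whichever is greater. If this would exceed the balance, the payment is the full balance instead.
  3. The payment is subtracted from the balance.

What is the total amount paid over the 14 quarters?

Quarter 1: $9,074.83 +$54.44 interest = $9,129.27; pay $1,825.85 → $7,303.42
Quarter 2: $7,303.42 +$43.82 interest = $7,347.24; pay $1,469.44 → $5,877.80
Quarter 3: $5,877.80 +$35.26 interest = $5,913.06; pay $1,182.61 → $4,730.45
Quarter 4: $4,730.45 +$28.38 interest = $4,758.83; pay $951.76 → $3,807.07
Quarter 5: $3,807.07 +$22.84 interest = $3,829.91; pay $765.98 → $3,063.93
Quarter 6: $3,063.93 +$18.38 interest = $3,082.31; pay $616.46 → $2,465.85
Quarter 7: $2,465.85 +$14.79 interest = $2,480.64; pay $496.12 → $1,984.52
Quarter 8: $1,984.52 +$11.90 interest = $1,996.42; pay $399.28 → $1,597.14
Quarter 9: $1,597.14 +$9.58 interest = $1,606.72; pay $321.34 → $1,285.38
Quarter 10: $1,285.38 +$7.71 interest = $1,293.09; pay $272.00 → $1,021.09
Quarter 11: $1,021.09 +$6.12 interest = $1,027.21; pay $272.00 → $755.21
Quarter 12: $755.21 +$4.53 interest = $759.74; pay $272.00 → $487.74
Quarter 13: $487.74 +$2.92 interest = $490.66; pay $272.00 → $218.66
Quarter 14: $218.66 +$1.31 interest = $219.97; pay $219.97 → $0.00
Total paid: $9,336.81

$9,336.81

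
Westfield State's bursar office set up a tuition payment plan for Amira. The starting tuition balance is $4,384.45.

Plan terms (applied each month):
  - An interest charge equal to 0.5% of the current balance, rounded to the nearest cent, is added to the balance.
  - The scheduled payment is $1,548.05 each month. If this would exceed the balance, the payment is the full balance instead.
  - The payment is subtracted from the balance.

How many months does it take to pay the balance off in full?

Month 1: $4,384.45 +$21.92 interest = $4,406.37; pay $1,548.05 → $2,858.32
Month 2: $2,858.32 +$14.29 interest = $2,872.61; pay $1,548.05 → $1,324.56
Month 3: $1,324.56 +$6.62 interest = $1,331.18; pay $1,331.18 → $0.00
Balance reaches $0.00 in month 3.

3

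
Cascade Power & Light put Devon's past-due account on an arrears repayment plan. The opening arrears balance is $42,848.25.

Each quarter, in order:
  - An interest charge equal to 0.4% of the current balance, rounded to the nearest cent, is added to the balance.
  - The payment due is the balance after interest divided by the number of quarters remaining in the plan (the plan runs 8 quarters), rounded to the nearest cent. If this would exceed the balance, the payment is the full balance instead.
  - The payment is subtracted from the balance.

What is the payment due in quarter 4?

Quarter 1: opening $42,848.25; interest $171.39 → $43,019.64; payment $5,377.46; balance $37,642.18
Quarter 2: opening $37,642.18; interest $150.57 → $37,792.75; payment $5,398.96; balance $32,393.79
Quarter 3: opening $32,393.79; interest $129.58 → $32,523.37; payment $5,420.56; balance $27,102.81
Quarter 4: opening $27,102.81; interest $108.41 → $27,211.22; payment $5,442.24; balance $21,768.98

$5,442.24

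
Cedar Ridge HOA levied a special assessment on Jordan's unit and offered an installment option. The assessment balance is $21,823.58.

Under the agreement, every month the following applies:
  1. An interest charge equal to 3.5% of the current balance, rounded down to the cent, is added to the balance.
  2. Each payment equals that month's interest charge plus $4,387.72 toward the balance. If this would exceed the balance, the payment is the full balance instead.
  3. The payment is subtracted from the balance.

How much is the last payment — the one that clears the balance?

$4,422.24

Month 1: $21,823.58 +$763.82 interest = $22,587.40; pay $5,151.54 → $17,435.86
Month 2: $17,435.86 +$610.25 interest = $18,046.11; pay $4,997.97 → $13,048.14
Month 3: $13,048.14 +$456.68 interest = $13,504.82; pay $4,844.40 → $8,660.42
Month 4: $8,660.42 +$303.11 interest = $8,963.53; pay $4,690.83 → $4,272.70
Month 5: $4,272.70 +$149.54 interest = $4,422.24; pay $4,422.24 → $0.00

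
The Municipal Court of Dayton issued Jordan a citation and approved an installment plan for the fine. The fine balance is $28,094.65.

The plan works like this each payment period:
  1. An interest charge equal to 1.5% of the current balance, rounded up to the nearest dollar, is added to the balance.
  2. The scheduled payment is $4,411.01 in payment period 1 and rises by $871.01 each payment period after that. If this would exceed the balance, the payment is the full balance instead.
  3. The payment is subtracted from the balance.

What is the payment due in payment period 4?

$7,024.04

Payment period 1: $28,094.65 +$422.00 interest = $28,516.65; pay $4,411.01 → $24,105.64
Payment period 2: $24,105.64 +$362.00 interest = $24,467.64; pay $5,282.02 → $19,185.62
Payment period 3: $19,185.62 +$288.00 interest = $19,473.62; pay $6,153.03 → $13,320.59
Payment period 4: $13,320.59 +$200.00 interest = $13,520.59; pay $7,024.04 → $6,496.55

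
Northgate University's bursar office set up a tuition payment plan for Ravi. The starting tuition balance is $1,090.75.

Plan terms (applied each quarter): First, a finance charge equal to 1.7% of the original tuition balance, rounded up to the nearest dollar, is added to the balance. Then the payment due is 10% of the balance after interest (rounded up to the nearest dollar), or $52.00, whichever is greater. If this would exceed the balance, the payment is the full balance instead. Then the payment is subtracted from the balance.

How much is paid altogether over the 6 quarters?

$547.00

Quarter 1: $1,090.75 +$19.00 interest = $1,109.75; pay $111.00 → $998.75
Quarter 2: $998.75 +$19.00 interest = $1,017.75; pay $102.00 → $915.75
Quarter 3: $915.75 +$19.00 interest = $934.75; pay $94.00 → $840.75
Quarter 4: $840.75 +$19.00 interest = $859.75; pay $86.00 → $773.75
Quarter 5: $773.75 +$19.00 interest = $792.75; pay $80.00 → $712.75
Quarter 6: $712.75 +$19.00 interest = $731.75; pay $74.00 → $657.75
Total paid: $547.00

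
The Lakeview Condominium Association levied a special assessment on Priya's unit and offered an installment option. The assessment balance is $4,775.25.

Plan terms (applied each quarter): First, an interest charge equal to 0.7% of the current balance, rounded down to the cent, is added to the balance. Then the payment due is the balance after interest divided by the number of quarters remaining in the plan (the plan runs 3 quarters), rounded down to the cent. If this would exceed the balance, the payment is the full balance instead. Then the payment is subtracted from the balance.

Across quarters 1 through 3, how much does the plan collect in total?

$4,842.40

Quarter 1: opening $4,775.25; interest $33.42 → $4,808.67; payment $1,602.89; balance $3,205.78
Quarter 2: opening $3,205.78; interest $22.44 → $3,228.22; payment $1,614.11; balance $1,614.11
Quarter 3: opening $1,614.11; interest $11.29 → $1,625.40; payment $1,625.40; balance $0.00
Total paid: $4,842.40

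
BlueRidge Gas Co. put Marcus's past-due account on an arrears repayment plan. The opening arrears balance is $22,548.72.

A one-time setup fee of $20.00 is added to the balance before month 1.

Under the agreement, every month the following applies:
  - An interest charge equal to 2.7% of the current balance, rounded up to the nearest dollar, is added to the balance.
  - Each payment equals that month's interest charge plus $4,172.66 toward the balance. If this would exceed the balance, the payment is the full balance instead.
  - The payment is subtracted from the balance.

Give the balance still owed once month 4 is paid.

# | Opening | Interest | Payment | End bal
1 | $22,568.72 | $610.00 | $4,782.66 | $18,396.06
2 | $18,396.06 | $497.00 | $4,669.66 | $14,223.40
3 | $14,223.40 | $385.00 | $4,557.66 | $10,050.74
4 | $10,050.74 | $272.00 | $4,444.66 | $5,878.08

$5,878.08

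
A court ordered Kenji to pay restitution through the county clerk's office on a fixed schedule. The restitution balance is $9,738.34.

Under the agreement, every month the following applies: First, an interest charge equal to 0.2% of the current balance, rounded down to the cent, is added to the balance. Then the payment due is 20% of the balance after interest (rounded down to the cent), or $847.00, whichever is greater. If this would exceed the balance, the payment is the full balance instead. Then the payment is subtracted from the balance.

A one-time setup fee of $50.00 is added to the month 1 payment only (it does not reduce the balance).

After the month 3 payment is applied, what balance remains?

Month 1: $9,738.34 +$19.47 interest = $9,757.81; pay $1,951.56 (+ $50.00 fee) → $7,806.25
Month 2: $7,806.25 +$15.61 interest = $7,821.86; pay $1,564.37 → $6,257.49
Month 3: $6,257.49 +$12.51 interest = $6,270.00; pay $1,254.00 → $5,016.00

$5,016.00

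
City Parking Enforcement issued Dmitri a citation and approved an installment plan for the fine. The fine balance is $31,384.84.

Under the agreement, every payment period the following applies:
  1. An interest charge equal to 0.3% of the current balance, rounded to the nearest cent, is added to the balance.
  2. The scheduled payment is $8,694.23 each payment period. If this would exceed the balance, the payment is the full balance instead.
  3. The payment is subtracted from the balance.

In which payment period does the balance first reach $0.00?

Payment period 1: $31,384.84 +$94.15 interest = $31,478.99; pay $8,694.23 → $22,784.76
Payment period 2: $22,784.76 +$68.35 interest = $22,853.11; pay $8,694.23 → $14,158.88
Payment period 3: $14,158.88 +$42.48 interest = $14,201.36; pay $8,694.23 → $5,507.13
Payment period 4: $5,507.13 +$16.52 interest = $5,523.65; pay $5,523.65 → $0.00
Balance reaches $0.00 in payment period 4.

4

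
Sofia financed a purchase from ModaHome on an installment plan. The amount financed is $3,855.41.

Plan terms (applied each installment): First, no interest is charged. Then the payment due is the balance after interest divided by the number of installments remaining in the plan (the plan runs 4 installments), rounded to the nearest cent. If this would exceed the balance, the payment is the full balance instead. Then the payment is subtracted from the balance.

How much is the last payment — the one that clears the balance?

Installment 1: $3,855.41 − $963.85 → $2,891.56
Installment 2: $2,891.56 − $963.85 → $1,927.71
Installment 3: $1,927.71 − $963.86 → $963.85
Installment 4: $963.85 − $963.85 → $0.00

$963.85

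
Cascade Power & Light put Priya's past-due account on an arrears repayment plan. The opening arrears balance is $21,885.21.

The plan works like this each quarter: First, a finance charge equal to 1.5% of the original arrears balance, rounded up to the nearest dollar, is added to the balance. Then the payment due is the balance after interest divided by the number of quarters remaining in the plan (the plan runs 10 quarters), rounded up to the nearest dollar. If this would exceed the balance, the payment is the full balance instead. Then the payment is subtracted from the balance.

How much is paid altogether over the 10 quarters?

$25,175.21

Quarter 1: opening $21,885.21; interest $329.00 → $22,214.21; payment $2,222.00; balance $19,992.21
Quarter 2: opening $19,992.21; interest $329.00 → $20,321.21; payment $2,258.00; balance $18,063.21
Quarter 3: opening $18,063.21; interest $329.00 → $18,392.21; payment $2,300.00; balance $16,092.21
Quarter 4: opening $16,092.21; interest $329.00 → $16,421.21; payment $2,346.00; balance $14,075.21
Quarter 5: opening $14,075.21; interest $329.00 → $14,404.21; payment $2,401.00; balance $12,003.21
Quarter 6: opening $12,003.21; interest $329.00 → $12,332.21; payment $2,467.00; balance $9,865.21
Quarter 7: opening $9,865.21; interest $329.00 → $10,194.21; payment $2,549.00; balance $7,645.21
Quarter 8: opening $7,645.21; interest $329.00 → $7,974.21; payment $2,659.00; balance $5,315.21
Quarter 9: opening $5,315.21; interest $329.00 → $5,644.21; payment $2,823.00; balance $2,821.21
Quarter 10: opening $2,821.21; interest $329.00 → $3,150.21; payment $3,150.21; balance $0.00
Total paid: $25,175.21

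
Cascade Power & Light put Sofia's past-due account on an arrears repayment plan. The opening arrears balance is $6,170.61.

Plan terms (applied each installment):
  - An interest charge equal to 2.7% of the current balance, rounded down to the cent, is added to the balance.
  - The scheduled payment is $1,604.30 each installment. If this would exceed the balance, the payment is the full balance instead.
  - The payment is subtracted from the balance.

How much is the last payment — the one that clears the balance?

$187.62

Installment 1: opening $6,170.61; interest $166.60 → $6,337.21; payment $1,604.30; balance $4,732.91
Installment 2: opening $4,732.91; interest $127.78 → $4,860.69; payment $1,604.30; balance $3,256.39
Installment 3: opening $3,256.39; interest $87.92 → $3,344.31; payment $1,604.30; balance $1,740.01
Installment 4: opening $1,740.01; interest $46.98 → $1,786.99; payment $1,604.30; balance $182.69
Installment 5: opening $182.69; interest $4.93 → $187.62; payment $187.62; balance $0.00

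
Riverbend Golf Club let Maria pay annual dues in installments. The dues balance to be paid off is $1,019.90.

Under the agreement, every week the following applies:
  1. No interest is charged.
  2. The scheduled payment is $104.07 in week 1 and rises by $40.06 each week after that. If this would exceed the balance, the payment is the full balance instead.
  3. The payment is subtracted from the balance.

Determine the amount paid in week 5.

Week 1: $1,019.90 − $104.07 → $915.83
Week 2: $915.83 − $144.13 → $771.70
Week 3: $771.70 − $184.19 → $587.51
Week 4: $587.51 − $224.25 → $363.26
Week 5: $363.26 − $264.31 → $98.95

$264.31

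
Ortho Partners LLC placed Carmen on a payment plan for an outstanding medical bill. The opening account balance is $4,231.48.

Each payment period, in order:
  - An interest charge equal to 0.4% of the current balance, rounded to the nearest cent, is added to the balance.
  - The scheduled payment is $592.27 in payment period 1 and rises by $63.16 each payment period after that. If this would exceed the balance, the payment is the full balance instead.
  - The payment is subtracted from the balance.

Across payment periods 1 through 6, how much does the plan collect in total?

$4,293.27

# | Opening | Interest | Payment | End bal
1 | $4,231.48 | $16.93 | $592.27 | $3,656.14
2 | $3,656.14 | $14.62 | $655.43 | $3,015.33
3 | $3,015.33 | $12.06 | $718.59 | $2,308.80
4 | $2,308.80 | $9.24 | $781.75 | $1,536.29
5 | $1,536.29 | $6.15 | $844.91 | $697.53
6 | $697.53 | $2.79 | $700.32 | $0.00
Total paid: $4,293.27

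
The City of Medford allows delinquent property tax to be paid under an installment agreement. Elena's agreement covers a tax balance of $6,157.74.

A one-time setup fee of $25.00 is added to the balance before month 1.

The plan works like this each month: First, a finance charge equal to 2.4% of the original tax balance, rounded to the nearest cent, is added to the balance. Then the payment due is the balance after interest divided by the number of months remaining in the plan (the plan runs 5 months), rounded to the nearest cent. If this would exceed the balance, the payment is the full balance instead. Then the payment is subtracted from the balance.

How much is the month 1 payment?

$1,266.11

Month 1: $6,182.74 +$147.79 interest = $6,330.53; pay $1,266.11 → $5,064.42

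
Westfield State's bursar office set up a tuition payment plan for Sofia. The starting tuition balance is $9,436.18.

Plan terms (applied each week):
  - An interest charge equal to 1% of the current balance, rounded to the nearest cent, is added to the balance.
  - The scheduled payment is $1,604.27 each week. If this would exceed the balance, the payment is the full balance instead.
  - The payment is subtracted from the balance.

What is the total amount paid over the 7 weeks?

# | Opening | Interest | Payment | End bal
1 | $9,436.18 | $94.36 | $1,604.27 | $7,926.27
2 | $7,926.27 | $79.26 | $1,604.27 | $6,401.26
3 | $6,401.26 | $64.01 | $1,604.27 | $4,861.00
4 | $4,861.00 | $48.61 | $1,604.27 | $3,305.34
5 | $3,305.34 | $33.05 | $1,604.27 | $1,734.12
6 | $1,734.12 | $17.34 | $1,604.27 | $147.19
7 | $147.19 | $1.47 | $148.66 | $0.00
Total paid: $9,774.28

$9,774.28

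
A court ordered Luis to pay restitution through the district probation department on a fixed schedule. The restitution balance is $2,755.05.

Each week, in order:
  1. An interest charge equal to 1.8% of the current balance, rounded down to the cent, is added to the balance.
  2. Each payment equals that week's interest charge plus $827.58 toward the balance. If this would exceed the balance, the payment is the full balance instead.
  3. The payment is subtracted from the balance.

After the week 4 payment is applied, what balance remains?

# | Opening | Interest | Payment | End bal
1 | $2,755.05 | $49.59 | $877.17 | $1,927.47
2 | $1,927.47 | $34.69 | $862.27 | $1,099.89
3 | $1,099.89 | $19.79 | $847.37 | $272.31
4 | $272.31 | $4.90 | $277.21 | $0.00

$0.00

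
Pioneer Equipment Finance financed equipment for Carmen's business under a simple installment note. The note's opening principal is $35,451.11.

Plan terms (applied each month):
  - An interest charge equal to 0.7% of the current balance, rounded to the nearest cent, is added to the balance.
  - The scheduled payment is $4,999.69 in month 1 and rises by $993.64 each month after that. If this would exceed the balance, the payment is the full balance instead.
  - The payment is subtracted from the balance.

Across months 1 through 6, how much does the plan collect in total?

$36,296.63

# | Opening | Interest | Payment | End bal
1 | $35,451.11 | $248.16 | $4,999.69 | $30,699.58
2 | $30,699.58 | $214.90 | $5,993.33 | $24,921.15
3 | $24,921.15 | $174.45 | $6,986.97 | $18,108.63
4 | $18,108.63 | $126.76 | $7,980.61 | $10,254.78
5 | $10,254.78 | $71.78 | $8,974.25 | $1,352.31
6 | $1,352.31 | $9.47 | $1,361.78 | $0.00
Total paid: $36,296.63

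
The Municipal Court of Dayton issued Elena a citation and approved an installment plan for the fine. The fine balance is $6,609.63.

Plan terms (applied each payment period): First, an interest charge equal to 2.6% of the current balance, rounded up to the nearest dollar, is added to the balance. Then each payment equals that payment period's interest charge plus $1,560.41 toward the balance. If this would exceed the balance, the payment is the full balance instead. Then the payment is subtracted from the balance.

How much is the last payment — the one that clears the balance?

Payment period 1: opening $6,609.63; interest $172.00 → $6,781.63; payment $1,732.41; balance $5,049.22
Payment period 2: opening $5,049.22; interest $132.00 → $5,181.22; payment $1,692.41; balance $3,488.81
Payment period 3: opening $3,488.81; interest $91.00 → $3,579.81; payment $1,651.41; balance $1,928.40
Payment period 4: opening $1,928.40; interest $51.00 → $1,979.40; payment $1,611.41; balance $367.99
Payment period 5: opening $367.99; interest $10.00 → $377.99; payment $377.99; balance $0.00

$377.99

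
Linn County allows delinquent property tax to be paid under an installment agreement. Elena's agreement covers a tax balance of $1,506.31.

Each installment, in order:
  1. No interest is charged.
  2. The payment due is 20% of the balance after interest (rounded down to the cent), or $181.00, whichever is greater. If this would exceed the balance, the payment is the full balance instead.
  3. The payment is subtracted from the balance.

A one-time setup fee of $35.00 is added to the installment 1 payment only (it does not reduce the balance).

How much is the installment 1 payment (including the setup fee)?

$336.26

Installment 1: opening $1,506.31; payment $301.26 (+ $35.00 fee); balance $1,205.05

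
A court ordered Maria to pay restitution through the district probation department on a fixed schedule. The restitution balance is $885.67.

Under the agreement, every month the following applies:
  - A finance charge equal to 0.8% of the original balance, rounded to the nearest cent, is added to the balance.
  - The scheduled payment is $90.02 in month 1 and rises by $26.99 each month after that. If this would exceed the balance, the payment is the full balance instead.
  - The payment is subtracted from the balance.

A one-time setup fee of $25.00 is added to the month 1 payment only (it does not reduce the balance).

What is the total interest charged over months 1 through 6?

# | Opening | Interest | Payment | Fee | End bal
1 | $885.67 | $7.09 | $90.02 | $25.00 | $802.74
2 | $802.74 | $7.09 | $117.01 | — | $692.82
3 | $692.82 | $7.09 | $144.00 | — | $555.91
4 | $555.91 | $7.09 | $170.99 | — | $392.01
5 | $392.01 | $7.09 | $197.98 | — | $201.12
6 | $201.12 | $7.09 | $208.21 | — | $0.00
Total interest: $7.09 + $7.09 + $7.09 + $7.09 + $7.09 + $7.09 = $42.54

$42.54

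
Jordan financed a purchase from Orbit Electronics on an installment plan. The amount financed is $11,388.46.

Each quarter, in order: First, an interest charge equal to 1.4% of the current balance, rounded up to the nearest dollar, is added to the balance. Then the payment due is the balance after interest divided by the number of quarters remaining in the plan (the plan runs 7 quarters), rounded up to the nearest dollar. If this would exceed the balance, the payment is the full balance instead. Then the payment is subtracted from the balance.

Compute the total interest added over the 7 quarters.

$659.00

Quarter 1: $11,388.46 +$160.00 interest = $11,548.46; pay $1,650.00 → $9,898.46
Quarter 2: $9,898.46 +$139.00 interest = $10,037.46; pay $1,673.00 → $8,364.46
Quarter 3: $8,364.46 +$118.00 interest = $8,482.46; pay $1,697.00 → $6,785.46
Quarter 4: $6,785.46 +$95.00 interest = $6,880.46; pay $1,721.00 → $5,159.46
Quarter 5: $5,159.46 +$73.00 interest = $5,232.46; pay $1,745.00 → $3,487.46
Quarter 6: $3,487.46 +$49.00 interest = $3,536.46; pay $1,769.00 → $1,767.46
Quarter 7: $1,767.46 +$25.00 interest = $1,792.46; pay $1,792.46 → $0.00
Total interest: $160.00 + $139.00 + $118.00 + $95.00 + $73.00 + $49.00 + $25.00 = $659.00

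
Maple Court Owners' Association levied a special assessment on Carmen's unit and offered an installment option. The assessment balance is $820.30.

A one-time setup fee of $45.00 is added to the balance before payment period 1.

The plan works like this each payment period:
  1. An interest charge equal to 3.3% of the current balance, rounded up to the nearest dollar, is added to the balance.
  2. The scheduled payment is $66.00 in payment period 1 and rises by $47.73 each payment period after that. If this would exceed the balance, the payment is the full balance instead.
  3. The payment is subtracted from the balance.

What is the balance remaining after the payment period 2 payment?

$742.57

# | Opening | Interest | Payment | End bal
1 | $865.30 | $29.00 | $66.00 | $828.30
2 | $828.30 | $28.00 | $113.73 | $742.57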